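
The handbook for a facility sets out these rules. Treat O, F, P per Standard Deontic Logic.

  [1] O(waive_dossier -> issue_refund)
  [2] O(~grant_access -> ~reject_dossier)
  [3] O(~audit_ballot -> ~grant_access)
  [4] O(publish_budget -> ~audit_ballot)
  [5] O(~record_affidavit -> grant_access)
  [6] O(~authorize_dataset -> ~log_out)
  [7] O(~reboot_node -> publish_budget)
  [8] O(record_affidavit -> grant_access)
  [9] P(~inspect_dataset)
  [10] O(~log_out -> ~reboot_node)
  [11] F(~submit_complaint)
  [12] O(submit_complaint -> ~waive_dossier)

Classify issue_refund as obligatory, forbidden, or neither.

Neither

Premise 1 is O(waive_dossier -> issue_refund), but O(waive_dossier) is not derivable from the premises, so it does not yield O(issue_refund).
No premise or chain of K-axiom applications forces O(issue_refund), and none forces O(~issue_refund). So issue_refund is neither obligatory nor forbidden under these norms.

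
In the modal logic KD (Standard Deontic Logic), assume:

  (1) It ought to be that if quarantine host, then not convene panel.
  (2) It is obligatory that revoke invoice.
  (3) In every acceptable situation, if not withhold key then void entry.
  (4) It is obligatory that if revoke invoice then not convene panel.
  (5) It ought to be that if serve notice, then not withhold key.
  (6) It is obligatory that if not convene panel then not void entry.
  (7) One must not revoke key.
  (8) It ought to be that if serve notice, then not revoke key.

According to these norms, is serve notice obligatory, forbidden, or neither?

Forbidden

Premise 2 states O(revoke_invoice) outright.
Applying K to premise 4 (O(revoke_invoice → ¬convene_panel)) and O(revoke_invoice) yields O(¬convene_panel).
Premise 6 is O(¬convene_panel → ¬void_entry); since O(¬convene_panel), deontic closure gives O(¬void_entry).
The contrapositive of premise 3 (O(¬withhold_key → void_entry)) is O(¬void_entry → withhold_key), and O(¬void_entry) is already established, so O(withhold_key).
The contrapositive of premise 5 (O(serve_notice → ¬withhold_key)) is O(withhold_key → ¬serve_notice), and O(withhold_key) is already established, so O(¬serve_notice).
Premises 1, 7, 8 do not contribute to this derivation.
Thus O(¬serve_notice), which is F(serve_notice): serve_notice is forbidden.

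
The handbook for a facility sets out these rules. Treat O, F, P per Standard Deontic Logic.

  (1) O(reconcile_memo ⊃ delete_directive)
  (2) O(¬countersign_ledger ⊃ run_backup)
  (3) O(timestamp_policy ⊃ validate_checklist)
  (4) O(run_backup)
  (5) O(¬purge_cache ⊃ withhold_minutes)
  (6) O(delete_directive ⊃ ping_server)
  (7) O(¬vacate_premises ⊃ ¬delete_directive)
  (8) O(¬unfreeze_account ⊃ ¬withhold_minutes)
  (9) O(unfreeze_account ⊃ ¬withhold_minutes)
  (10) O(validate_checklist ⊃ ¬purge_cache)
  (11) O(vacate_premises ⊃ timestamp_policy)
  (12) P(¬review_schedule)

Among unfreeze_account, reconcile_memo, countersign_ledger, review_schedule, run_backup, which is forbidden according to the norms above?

reconcile_memo

Premises 9 and 8 cover both cases: O(unfreeze_account ⊃ ¬withhold_minutes) and O(¬unfreeze_account ⊃ ¬withhold_minutes). Since unfreeze_account ∨ ¬unfreeze_account is a tautology, O(¬withhold_minutes) follows.
Premise 5 is O(¬purge_cache ⊃ withhold_minutes); contrapositively O(¬withhold_minutes ⊃ purge_cache). Since O(¬withhold_minutes) holds, K gives O(purge_cache).
Premise 10, O(validate_checklist ⊃ ¬purge_cache), contraposes to O(purge_cache ⊃ ¬validate_checklist); with O(purge_cache) we get O(¬validate_checklist).
The contrapositive of premise 3 (O(timestamp_policy ⊃ validate_checklist)) is O(¬validate_checklist ⊃ ¬timestamp_policy), and O(¬validate_checklist) is already established, so O(¬timestamp_policy).
The contrapositive of premise 11 (O(vacate_premises ⊃ timestamp_policy)) is O(¬timestamp_policy ⊃ ¬vacate_premises), and O(¬timestamp_policy) is already established, so O(¬vacate_premises).
Applying K to premise 7 (O(¬vacate_premises ⊃ ¬delete_directive)) and O(¬vacate_premises) yields O(¬delete_directive).
Premise 1, O(reconcile_memo ⊃ delete_directive), contraposes to O(¬delete_directive ⊃ ¬reconcile_memo); with O(¬delete_directive) we get O(¬reconcile_memo).
So O(¬reconcile_memo) holds, i.e. reconcile_memo is forbidden. None of the other listed options is forbidden under the premises.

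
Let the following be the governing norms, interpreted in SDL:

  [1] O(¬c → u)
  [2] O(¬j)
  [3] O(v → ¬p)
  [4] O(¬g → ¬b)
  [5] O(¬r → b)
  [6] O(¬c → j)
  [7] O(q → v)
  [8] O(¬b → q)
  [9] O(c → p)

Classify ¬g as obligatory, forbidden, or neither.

Forbidden

From premise 2 we have O(¬j).
Premise 6, O(¬c → j), contraposes to O(¬j → c); with O(¬j) we get O(c).
With premise 9, O(c → p), the K-axiom yields O(p).
The contrapositive of premise 3 (O(v → ¬p)) is O(p → ¬v), and O(p) is already established, so O(¬v).
Premise 7, O(q → v), contraposes to O(¬v → ¬q); with O(¬v) we get O(¬q).
Premise 8, O(¬b → q), contraposes to O(¬q → b); with O(¬q) we get O(b).
Premise 4, O(¬g → ¬b), contraposes to O(b → g); with O(b) we get O(g).
Premises 1, 5 do not contribute to this derivation.
Thus O(g), which is F(¬g): ¬g is forbidden.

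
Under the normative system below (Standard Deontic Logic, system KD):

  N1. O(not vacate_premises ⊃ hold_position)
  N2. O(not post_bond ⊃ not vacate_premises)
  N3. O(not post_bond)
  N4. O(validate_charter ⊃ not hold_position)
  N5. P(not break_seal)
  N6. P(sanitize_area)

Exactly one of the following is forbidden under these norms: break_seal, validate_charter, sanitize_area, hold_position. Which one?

From premise 3 we have O(not post_bond).
With premise 2, O(not post_bond ⊃ not vacate_premises), the K-axiom yields O(not vacate_premises).
With premise 1, O(not vacate_premises ⊃ hold_position), the K-axiom yields O(hold_position).
The contrapositive of premise 4 (O(validate_charter ⊃ not hold_position)) is O(hold_position ⊃ not validate_charter), and O(hold_position) is already established, so O(not validate_charter).
So O(not validate_charter) holds, i.e. validate_charter is forbidden. None of the other listed options is forbidden under the premises.

validate_charter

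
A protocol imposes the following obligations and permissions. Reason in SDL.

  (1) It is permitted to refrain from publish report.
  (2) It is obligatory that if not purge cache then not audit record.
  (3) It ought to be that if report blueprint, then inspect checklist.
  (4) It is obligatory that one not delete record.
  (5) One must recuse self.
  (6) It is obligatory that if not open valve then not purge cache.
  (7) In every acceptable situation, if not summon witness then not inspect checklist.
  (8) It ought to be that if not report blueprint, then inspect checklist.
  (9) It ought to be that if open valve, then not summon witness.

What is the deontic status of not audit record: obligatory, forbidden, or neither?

Premises 8 and 3 cover both cases: O(¬report_blueprint → inspect_checklist) and O(report_blueprint → inspect_checklist). Since ¬report_blueprint ∨ report_blueprint is a tautology, O(inspect_checklist) follows.
Premise 7, O(¬summon_witness → ¬inspect_checklist), contraposes to O(inspect_checklist → summon_witness); with O(inspect_checklist) we get O(summon_witness).
Premise 9 is O(open_valve → ¬summon_witness); contrapositively O(summon_witness → ¬open_valve). Since O(summon_witness) holds, K gives O(¬open_valve).
With premise 6, O(¬open_valve → ¬purge_cache), the K-axiom yields O(¬purge_cache).
From O(¬purge_cache) and premise 2, O(¬purge_cache → ¬audit_record), we obtain O(¬audit_record).
Premises 1, 4, 5 do not contribute to this derivation.
Hence ¬audit_record is obligatory.

Obligatory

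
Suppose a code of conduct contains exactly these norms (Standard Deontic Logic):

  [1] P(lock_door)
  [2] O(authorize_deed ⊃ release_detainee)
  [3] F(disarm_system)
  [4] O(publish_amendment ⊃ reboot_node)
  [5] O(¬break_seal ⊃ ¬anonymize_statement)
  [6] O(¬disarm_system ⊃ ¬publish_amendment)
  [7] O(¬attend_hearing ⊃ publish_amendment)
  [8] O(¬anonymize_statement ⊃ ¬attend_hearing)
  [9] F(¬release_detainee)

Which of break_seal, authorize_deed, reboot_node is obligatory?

break_seal

Premise 3, F(disarm_system), is equivalent to O(¬disarm_system).
With premise 6, O(¬disarm_system ⊃ ¬publish_amendment), the K-axiom yields O(¬publish_amendment).
The contrapositive of premise 7 (O(¬attend_hearing ⊃ publish_amendment)) is O(¬publish_amendment ⊃ attend_hearing), and O(¬publish_amendment) is already established, so O(attend_hearing).
The contrapositive of premise 8 (O(¬anonymize_statement ⊃ ¬attend_hearing)) is O(attend_hearing ⊃ anonymize_statement), and O(attend_hearing) is already established, so O(anonymize_statement).
Premise 5, O(¬break_seal ⊃ ¬anonymize_statement), contraposes to O(anonymize_statement ⊃ break_seal); with O(anonymize_statement) we get O(break_seal).
So O(break_seal) holds — break_seal is obligatory. None of the other listed options is made obligatory by any chain of premises.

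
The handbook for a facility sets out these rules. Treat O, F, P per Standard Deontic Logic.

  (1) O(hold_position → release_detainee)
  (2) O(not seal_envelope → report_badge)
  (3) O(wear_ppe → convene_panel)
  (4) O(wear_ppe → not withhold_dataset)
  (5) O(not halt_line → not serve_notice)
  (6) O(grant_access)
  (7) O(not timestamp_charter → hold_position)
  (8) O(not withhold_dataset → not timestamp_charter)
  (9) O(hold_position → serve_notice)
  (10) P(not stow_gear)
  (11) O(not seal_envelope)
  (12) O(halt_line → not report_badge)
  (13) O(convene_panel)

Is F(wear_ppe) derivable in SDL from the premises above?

Premise 11 gives O(not seal_envelope).
Applying K to premise 2 (O(not seal_envelope → report_badge)) and O(not seal_envelope) yields O(report_badge).
Premise 12, O(halt_line → not report_badge), contraposes to O(report_badge → not halt_line); with O(report_badge) we get O(not halt_line).
With premise 5, O(not halt_line → not serve_notice), the K-axiom yields O(not serve_notice).
Premise 9, O(hold_position → serve_notice), contraposes to O(not serve_notice → not hold_position); with O(not serve_notice) we get O(not hold_position).
Premise 7, O(not timestamp_charter → hold_position), contraposes to O(not hold_position → timestamp_charter); with O(not hold_position) we get O(timestamp_charter).
Premise 8, O(not withhold_dataset → not timestamp_charter), contraposes to O(timestamp_charter → withhold_dataset); with O(timestamp_charter) we get O(withhold_dataset).
The contrapositive of premise 4 (O(wear_ppe → not withhold_dataset)) is O(withhold_dataset → not wear_ppe), and O(withhold_dataset) is already established, so O(not wear_ppe).
Premises 1, 3, 6, 10, 13 do not contribute to this derivation.
So O(not wear_ppe) holds, i.e. F(wear_ppe). The claim follows.

Yes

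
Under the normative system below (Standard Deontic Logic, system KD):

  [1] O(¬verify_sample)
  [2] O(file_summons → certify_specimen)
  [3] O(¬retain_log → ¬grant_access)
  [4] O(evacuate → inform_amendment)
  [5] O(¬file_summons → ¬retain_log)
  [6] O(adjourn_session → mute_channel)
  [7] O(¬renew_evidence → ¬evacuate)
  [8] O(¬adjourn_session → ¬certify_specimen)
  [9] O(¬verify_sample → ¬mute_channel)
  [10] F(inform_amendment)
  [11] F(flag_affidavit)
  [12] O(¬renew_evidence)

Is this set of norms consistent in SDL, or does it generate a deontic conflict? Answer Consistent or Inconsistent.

Consistent

Premise 4 is O(evacuate → inform_amendment), but O(evacuate) is not derivable from the premises, so it does not yield O(inform_amendment).
So O(inform_amendment) is not derivable, and the apparent clash with O(¬inform_amendment) does not arise.
A world satisfying every obligation exists (e.g. adjourn_session=false, certify_specimen=false, evacuate=false, file_summons=false, flag_affidavit=false, grant_access=false, inform_amendment=false, mute_channel=false, renew_evidence=false, retain_log=false, verify_sample=false); no atom is both obligatory and forbidden, so the set is consistent.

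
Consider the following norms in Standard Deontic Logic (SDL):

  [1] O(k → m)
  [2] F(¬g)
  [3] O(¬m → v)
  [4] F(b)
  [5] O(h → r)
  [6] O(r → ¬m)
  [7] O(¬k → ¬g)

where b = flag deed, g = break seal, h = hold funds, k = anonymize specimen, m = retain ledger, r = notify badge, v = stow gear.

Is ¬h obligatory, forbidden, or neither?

Obligatory

Premise 2, F(¬g), is equivalent to O(g).
The contrapositive of premise 7 (O(¬k → ¬g)) is O(g → k), and O(g) is already established, so O(k).
From O(k) and premise 1, O(k → m), we obtain O(m).
The contrapositive of premise 6 (O(r → ¬m)) is O(m → ¬r), and O(m) is already established, so O(¬r).
The contrapositive of premise 5 (O(h → r)) is O(¬r → ¬h), and O(¬r) is already established, so O(¬h).
Premises 3, 4 do not contribute to this derivation.
Hence ¬h is obligatory.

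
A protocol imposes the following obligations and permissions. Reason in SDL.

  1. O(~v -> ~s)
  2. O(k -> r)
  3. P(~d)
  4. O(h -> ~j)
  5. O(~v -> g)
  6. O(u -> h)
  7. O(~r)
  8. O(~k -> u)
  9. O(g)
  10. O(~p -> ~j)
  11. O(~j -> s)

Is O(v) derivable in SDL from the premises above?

Yes

Premise 7 states O(~r) outright.
Premise 2, O(k -> r), contraposes to O(~r -> ~k); with O(~r) we get O(~k).
Premise 8 is O(~k -> u); since O(~k), deontic closure gives O(u).
With premise 6, O(u -> h), the K-axiom yields O(h).
From O(h) and premise 4, O(h -> ~j), we obtain O(~j).
With premise 11, O(~j -> s), the K-axiom yields O(s).
Premise 1 is O(~v -> ~s); contrapositively O(s -> v). Since O(s) holds, K gives O(v).
Premises 3, 5, 9, 10 do not contribute to this derivation.
So O(v) follows.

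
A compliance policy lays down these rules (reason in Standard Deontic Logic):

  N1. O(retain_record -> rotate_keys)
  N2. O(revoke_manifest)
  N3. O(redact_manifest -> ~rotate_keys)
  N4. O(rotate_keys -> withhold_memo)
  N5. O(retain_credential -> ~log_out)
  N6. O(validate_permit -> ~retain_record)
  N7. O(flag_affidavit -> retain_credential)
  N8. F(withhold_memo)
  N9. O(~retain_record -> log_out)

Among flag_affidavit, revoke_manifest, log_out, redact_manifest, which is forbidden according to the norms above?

flag_affidavit

F(withhold_memo) at premise 8 means O(~withhold_memo).
The contrapositive of premise 4 (O(rotate_keys -> withhold_memo)) is O(~withhold_memo -> ~rotate_keys), and O(~withhold_memo) is already established, so O(~rotate_keys).
Premise 1, O(retain_record -> rotate_keys), contraposes to O(~rotate_keys -> ~retain_record); with O(~rotate_keys) we get O(~retain_record).
Applying K to premise 9 (O(~retain_record -> log_out)) and O(~retain_record) yields O(log_out).
Premise 5, O(retain_credential -> ~log_out), contraposes to O(log_out -> ~retain_credential); with O(log_out) we get O(~retain_credential).
The contrapositive of premise 7 (O(flag_affidavit -> retain_credential)) is O(~retain_credential -> ~flag_affidavit), and O(~retain_credential) is already established, so O(~flag_affidavit).
So O(~flag_affidavit) holds, i.e. flag_affidavit is forbidden. None of the other listed options is forbidden under the premises.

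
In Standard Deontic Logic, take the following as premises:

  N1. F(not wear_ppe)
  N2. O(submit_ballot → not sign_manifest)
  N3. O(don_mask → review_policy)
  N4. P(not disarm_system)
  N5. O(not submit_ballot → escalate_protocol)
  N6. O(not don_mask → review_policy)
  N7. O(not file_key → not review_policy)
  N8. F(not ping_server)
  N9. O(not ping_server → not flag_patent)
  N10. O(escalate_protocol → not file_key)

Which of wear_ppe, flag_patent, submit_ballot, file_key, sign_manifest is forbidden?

sign_manifest

By case analysis on don_mask: premise 3 gives O(don_mask → review_policy) and premise 6 gives O(not don_mask → review_policy), so O(review_policy) either way.
The contrapositive of premise 7 (O(not file_key → not review_policy)) is O(review_policy → file_key), and O(review_policy) is already established, so O(file_key).
The contrapositive of premise 10 (O(escalate_protocol → not file_key)) is O(file_key → not escalate_protocol), and O(file_key) is already established, so O(not escalate_protocol).
Premise 5 is O(not submit_ballot → escalate_protocol); contrapositively O(not escalate_protocol → submit_ballot). Since O(not escalate_protocol) holds, K gives O(submit_ballot).
With premise 2, O(submit_ballot → not sign_manifest), the K-axiom yields O(not sign_manifest).
So O(not sign_manifest) holds, i.e. sign_manifest is forbidden. None of the other listed options is forbidden under the premises.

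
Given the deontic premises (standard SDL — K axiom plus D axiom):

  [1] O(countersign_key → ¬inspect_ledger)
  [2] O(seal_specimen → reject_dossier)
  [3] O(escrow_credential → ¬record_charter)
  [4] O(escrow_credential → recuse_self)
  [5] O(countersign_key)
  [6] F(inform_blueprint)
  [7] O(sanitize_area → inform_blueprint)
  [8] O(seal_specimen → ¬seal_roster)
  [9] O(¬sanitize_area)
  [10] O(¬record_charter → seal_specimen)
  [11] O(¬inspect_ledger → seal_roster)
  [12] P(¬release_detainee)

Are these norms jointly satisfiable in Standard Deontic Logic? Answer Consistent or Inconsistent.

Premise 7 is O(sanitize_area → inform_blueprint), but O(sanitize_area) is not derivable from the premises, so it does not yield O(inform_blueprint).
So O(inform_blueprint) is not derivable, and the apparent clash with O(¬inform_blueprint) does not arise.
A world satisfying every obligation exists (e.g. countersign_key=true, escrow_credential=false, inform_blueprint=false, inspect_ledger=false, record_charter=true, recuse_self=false, reject_dossier=false, release_detainee=false, sanitize_area=false, seal_roster=true, seal_specimen=false); no atom is both obligatory and forbidden, so the set is consistent.

Consistent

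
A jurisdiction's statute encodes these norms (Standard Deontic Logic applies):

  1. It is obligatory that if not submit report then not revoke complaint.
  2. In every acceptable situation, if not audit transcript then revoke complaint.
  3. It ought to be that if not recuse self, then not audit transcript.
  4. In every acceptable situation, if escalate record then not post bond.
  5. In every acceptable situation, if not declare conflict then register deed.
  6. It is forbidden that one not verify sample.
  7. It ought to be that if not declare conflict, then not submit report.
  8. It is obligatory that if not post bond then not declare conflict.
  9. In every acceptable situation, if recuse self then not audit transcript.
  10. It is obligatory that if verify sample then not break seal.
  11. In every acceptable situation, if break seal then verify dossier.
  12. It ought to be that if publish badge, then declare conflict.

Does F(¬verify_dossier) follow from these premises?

Premise 11 is O(break_seal → verify_dossier), but O(break_seal) is not derivable from the premises, so it does not yield O(verify_dossier).
No other premise forces O(verify_dossier). An ideal world satisfying every premise can still have ¬verify_dossier true, so F(¬verify_dossier) is not derivable.

No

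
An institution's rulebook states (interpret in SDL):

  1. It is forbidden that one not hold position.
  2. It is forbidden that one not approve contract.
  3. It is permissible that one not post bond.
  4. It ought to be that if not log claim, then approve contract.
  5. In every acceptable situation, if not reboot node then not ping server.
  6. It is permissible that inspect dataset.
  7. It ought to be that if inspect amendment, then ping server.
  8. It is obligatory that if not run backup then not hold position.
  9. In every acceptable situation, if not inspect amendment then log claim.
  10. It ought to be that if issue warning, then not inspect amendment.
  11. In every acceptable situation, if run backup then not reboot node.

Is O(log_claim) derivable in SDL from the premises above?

Premise 1, F(¬hold_position), is equivalent to O(hold_position).
Premise 8, O(¬run_backup → ¬hold_position), contraposes to O(hold_position → run_backup); with O(hold_position) we get O(run_backup).
From O(run_backup) and premise 11, O(run_backup → ¬reboot_node), we obtain O(¬reboot_node).
Applying K to premise 5 (O(¬reboot_node → ¬ping_server)) and O(¬reboot_node) yields O(¬ping_server).
The contrapositive of premise 7 (O(inspect_amendment → ping_server)) is O(¬ping_server → ¬inspect_amendment), and O(¬ping_server) is already established, so O(¬inspect_amendment).
With premise 9, O(¬inspect_amendment → log_claim), the K-axiom yields O(log_claim).
Premises 2, 3, 4, 6, 10 do not contribute to this derivation.
So O(log_claim) follows.

Yes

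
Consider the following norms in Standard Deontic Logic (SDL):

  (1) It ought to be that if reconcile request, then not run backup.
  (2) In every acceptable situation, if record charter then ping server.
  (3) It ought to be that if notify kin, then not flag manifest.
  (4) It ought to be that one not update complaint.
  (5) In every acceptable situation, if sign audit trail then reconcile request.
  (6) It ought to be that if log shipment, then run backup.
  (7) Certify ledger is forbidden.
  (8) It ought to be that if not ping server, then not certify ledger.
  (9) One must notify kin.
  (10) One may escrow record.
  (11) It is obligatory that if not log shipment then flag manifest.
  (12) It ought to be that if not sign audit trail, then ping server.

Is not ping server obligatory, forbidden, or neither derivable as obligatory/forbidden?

From premise 9 we have O(notify_kin).
With premise 3, O(notify_kin → ¬flag_manifest), the K-axiom yields O(¬flag_manifest).
Premise 11, O(¬log_shipment → flag_manifest), contraposes to O(¬flag_manifest → log_shipment); with O(¬flag_manifest) we get O(log_shipment).
Premise 6 is O(log_shipment → run_backup); since O(log_shipment), deontic closure gives O(run_backup).
The contrapositive of premise 1 (O(reconcile_request → ¬run_backup)) is O(run_backup → ¬reconcile_request), and O(run_backup) is already established, so O(¬reconcile_request).
Premise 5 is O(sign_audit_trail → reconcile_request); contrapositively O(¬reconcile_request → ¬sign_audit_trail). Since O(¬reconcile_request) holds, K gives O(¬sign_audit_trail).
Premise 12 is O(¬sign_audit_trail → ping_server); since O(¬sign_audit_trail), deontic closure gives O(ping_server).
Premises 2, 4, 7, 8, 10 do not contribute to this derivation.
Thus O(ping_server), which is F(¬ping_server): ¬ping_server is forbidden.

Forbidden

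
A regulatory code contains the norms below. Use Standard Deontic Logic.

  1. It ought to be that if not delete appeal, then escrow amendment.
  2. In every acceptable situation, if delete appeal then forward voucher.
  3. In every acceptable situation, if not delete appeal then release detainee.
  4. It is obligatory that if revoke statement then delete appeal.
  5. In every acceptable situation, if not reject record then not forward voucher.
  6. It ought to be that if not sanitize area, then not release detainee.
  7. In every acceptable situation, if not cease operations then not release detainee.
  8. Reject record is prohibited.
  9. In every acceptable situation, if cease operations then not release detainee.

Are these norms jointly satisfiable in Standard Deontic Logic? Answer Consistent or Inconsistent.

Premises 7 and 9 cover both cases: O(¬cease_operations → ¬release_detainee) and O(cease_operations → ¬release_detainee). Since ¬cease_operations ∨ cease_operations is a tautology, O(¬release_detainee) follows.
Premise 3 is O(¬delete_appeal → release_detainee); contrapositively O(¬release_detainee → delete_appeal). Since O(¬release_detainee) holds, K gives O(delete_appeal).
With premise 2, O(delete_appeal → forward_voucher), the K-axiom yields O(forward_voucher).
Premise 5 is O(¬reject_record → ¬forward_voucher); contrapositively O(forward_voucher → reject_record). Since O(forward_voucher) holds, K gives O(reject_record).
However, F(reject_record) at premise 8 amounts to O(¬reject_record).
We now have both O(reject_record) and O(¬reject_record) — reject_record is simultaneously obligatory and forbidden, violating the D-axiom.

Inconsistent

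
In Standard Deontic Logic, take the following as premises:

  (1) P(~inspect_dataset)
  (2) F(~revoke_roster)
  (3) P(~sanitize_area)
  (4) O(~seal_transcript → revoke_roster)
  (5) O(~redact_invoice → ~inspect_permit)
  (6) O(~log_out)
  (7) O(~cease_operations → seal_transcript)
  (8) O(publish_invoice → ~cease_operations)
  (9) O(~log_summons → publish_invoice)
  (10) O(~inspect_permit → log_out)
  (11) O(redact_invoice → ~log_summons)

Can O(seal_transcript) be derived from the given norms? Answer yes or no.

Yes

From premise 6 we have O(~log_out).
Premise 10 is O(~inspect_permit → log_out); contrapositively O(~log_out → inspect_permit). Since O(~log_out) holds, K gives O(inspect_permit).
Premise 5, O(~redact_invoice → ~inspect_permit), contraposes to O(inspect_permit → redact_invoice); with O(inspect_permit) we get O(redact_invoice).
Premise 11 is O(redact_invoice → ~log_summons); since O(redact_invoice), deontic closure gives O(~log_summons).
From O(~log_summons) and premise 9, O(~log_summons → publish_invoice), we obtain O(publish_invoice).
Premise 8 is O(publish_invoice → ~cease_operations); since O(publish_invoice), deontic closure gives O(~cease_operations).
From O(~cease_operations) and premise 7, O(~cease_operations → seal_transcript), we obtain O(seal_transcript).
Premises 1, 2, 3, 4 do not contribute to this derivation.
So O(seal_transcript) follows.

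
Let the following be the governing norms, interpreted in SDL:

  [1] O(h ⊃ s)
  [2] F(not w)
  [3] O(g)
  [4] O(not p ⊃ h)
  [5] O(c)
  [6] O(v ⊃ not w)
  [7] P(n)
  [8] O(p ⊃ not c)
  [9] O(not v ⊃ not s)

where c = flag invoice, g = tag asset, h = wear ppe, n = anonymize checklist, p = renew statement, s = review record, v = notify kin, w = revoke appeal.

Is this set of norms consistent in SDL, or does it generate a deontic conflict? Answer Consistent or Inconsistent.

Inconsistent

From premise 5 we have O(c).
Premise 8, O(p ⊃ not c), contraposes to O(c ⊃ not p); with O(c) we get O(not p).
With premise 4, O(not p ⊃ h), the K-axiom yields O(h).
Applying K to premise 1 (O(h ⊃ s)) and O(h) yields O(s).
Premise 9, O(not v ⊃ not s), contraposes to O(s ⊃ v); with O(s) we get O(v).
From O(v) and premise 6, O(v ⊃ not w), we obtain O(not w).
Yet premise 2 is F(not w), i.e. O(w).
We now have both O(not w) and O(w) — w is simultaneously obligatory and forbidden, violating the D-axiom.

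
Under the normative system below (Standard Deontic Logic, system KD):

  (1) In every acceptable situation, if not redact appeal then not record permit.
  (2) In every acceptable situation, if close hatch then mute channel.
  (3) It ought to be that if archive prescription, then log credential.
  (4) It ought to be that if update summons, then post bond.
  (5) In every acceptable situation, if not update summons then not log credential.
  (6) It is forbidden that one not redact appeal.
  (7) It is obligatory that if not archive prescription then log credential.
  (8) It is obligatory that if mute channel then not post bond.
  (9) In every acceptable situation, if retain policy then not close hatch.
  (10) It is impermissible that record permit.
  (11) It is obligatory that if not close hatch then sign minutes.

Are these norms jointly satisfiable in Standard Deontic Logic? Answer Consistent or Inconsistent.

Consistent

Premise 1 is O(¬redact_appeal → ¬record_permit); even if O(¬record_permit) held, inferring O(¬redact_appeal) would be affirming the consequent — invalid.
So O(¬redact_appeal) is not derivable, and the apparent clash with O(redact_appeal) does not arise.
A world satisfying every obligation exists (e.g. archive_prescription=false, close_hatch=false, log_credential=true, mute_channel=false, post_bond=true, record_permit=false, redact_appeal=true, retain_policy=false, sign_minutes=true, update_summons=true); no atom is both obligatory and forbidden, so the set is consistent.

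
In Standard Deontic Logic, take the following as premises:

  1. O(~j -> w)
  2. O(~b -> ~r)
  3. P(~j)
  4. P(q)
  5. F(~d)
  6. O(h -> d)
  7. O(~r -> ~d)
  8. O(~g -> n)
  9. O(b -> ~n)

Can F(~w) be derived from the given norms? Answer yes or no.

Premise 1 is O(~j -> w), but O(~j) is not derivable from the premises (the permission P(~j) asserts only ~O(j), not O(~j)), so it does not yield O(w).
No other premise forces O(w). An ideal world satisfying every premise can still have ~w true, so F(~w) is not derivable.

No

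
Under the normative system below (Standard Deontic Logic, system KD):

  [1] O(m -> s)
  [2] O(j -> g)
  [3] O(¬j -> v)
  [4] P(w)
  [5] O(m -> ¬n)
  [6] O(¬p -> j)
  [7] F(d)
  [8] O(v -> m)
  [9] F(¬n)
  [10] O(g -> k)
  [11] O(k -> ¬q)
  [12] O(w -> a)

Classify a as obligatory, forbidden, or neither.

Premise 12 is O(w -> a), but O(w) is not derivable from the premises (the permission P(w) asserts only ¬O(¬w), not O(w)), so it does not yield O(a).
No premise or chain of K-axiom applications forces O(a), and none forces O(¬a). So a is neither obligatory nor forbidden under these norms.

Neither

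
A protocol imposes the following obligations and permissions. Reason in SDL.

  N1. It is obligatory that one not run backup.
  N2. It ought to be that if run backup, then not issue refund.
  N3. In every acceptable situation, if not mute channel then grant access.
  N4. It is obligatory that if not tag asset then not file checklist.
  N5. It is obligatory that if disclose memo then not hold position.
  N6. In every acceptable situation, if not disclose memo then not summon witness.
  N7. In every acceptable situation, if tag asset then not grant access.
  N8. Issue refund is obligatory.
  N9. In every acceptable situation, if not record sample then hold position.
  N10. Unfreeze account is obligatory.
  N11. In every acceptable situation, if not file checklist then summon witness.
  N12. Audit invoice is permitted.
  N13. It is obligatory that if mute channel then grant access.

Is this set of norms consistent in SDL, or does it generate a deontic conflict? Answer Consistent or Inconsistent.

Consistent

Premise 2 is O(run_backup → ¬issue_refund), but O(run_backup) is not derivable from the premises, so it does not yield O(¬issue_refund).
So O(¬issue_refund) is not derivable, and the apparent clash with O(issue_refund) does not arise.
A world satisfying every obligation exists (e.g. audit_invoice=false, disclose_memo=true, file_checklist=false, grant_access=true, hold_position=false, issue_refund=true, mute_channel=false, record_sample=true, run_backup=false, summon_witness=true, tag_asset=false, unfreeze_account=true); no atom is both obligatory and forbidden, so the set is consistent.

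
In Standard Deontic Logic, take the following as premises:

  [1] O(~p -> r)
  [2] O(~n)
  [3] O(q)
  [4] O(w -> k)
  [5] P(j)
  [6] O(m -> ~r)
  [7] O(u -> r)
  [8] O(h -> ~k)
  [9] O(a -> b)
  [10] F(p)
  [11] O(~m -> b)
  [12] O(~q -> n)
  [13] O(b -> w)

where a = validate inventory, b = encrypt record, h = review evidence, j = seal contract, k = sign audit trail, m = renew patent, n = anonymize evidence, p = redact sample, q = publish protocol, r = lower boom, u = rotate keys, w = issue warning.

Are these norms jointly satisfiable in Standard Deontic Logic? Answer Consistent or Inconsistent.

Premise 12 is O(~q -> n), but O(~q) is not derivable from the premises, so it does not yield O(n).
So O(n) is not derivable, and the apparent clash with O(~n) does not arise.
A world satisfying every obligation exists (e.g. a=false, b=true, h=false, j=false, k=true, m=false, n=false, p=false, q=true, r=true, u=false, w=true); no atom is both obligatory and forbidden, so the set is consistent.

Consistent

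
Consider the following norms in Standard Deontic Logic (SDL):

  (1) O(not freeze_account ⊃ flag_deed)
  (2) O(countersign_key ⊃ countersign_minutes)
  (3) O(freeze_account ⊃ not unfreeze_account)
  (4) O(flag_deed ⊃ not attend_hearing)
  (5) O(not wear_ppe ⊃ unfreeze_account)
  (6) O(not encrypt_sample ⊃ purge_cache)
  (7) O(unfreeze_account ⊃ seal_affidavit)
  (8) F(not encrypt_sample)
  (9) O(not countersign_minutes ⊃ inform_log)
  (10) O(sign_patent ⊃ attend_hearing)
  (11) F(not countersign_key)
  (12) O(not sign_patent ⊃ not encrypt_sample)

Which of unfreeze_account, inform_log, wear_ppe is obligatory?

wear_ppe

F(not encrypt_sample) at premise 8 means O(encrypt_sample).
The contrapositive of premise 12 (O(not sign_patent ⊃ not encrypt_sample)) is O(encrypt_sample ⊃ sign_patent), and O(encrypt_sample) is already established, so O(sign_patent).
From O(sign_patent) and premise 10, O(sign_patent ⊃ attend_hearing), we obtain O(attend_hearing).
Premise 4 is O(flag_deed ⊃ not attend_hearing); contrapositively O(attend_hearing ⊃ not flag_deed). Since O(attend_hearing) holds, K gives O(not flag_deed).
Premise 1, O(not freeze_account ⊃ flag_deed), contraposes to O(not flag_deed ⊃ freeze_account); with O(not flag_deed) we get O(freeze_account).
With premise 3, O(freeze_account ⊃ not unfreeze_account), the K-axiom yields O(not unfreeze_account).
Premise 5, O(not wear_ppe ⊃ unfreeze_account), contraposes to O(not unfreeze_account ⊃ wear_ppe); with O(not unfreeze_account) we get O(wear_ppe).
So O(wear_ppe) holds — wear_ppe is obligatory. None of the other listed options is made obligatory by any chain of premises.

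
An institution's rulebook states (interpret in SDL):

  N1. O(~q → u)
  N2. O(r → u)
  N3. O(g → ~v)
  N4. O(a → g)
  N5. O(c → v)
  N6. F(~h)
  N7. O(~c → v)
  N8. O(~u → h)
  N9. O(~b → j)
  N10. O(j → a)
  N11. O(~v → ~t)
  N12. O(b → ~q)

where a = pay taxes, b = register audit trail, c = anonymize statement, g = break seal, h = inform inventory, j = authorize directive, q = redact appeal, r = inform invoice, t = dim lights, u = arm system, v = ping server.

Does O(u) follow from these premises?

Premises 5 and 7 are O(c → v) and O(~c → v); every ideal world satisfies c or ~c, so in either case v holds — hence O(v).
The contrapositive of premise 3 (O(g → ~v)) is O(v → ~g), and O(v) is already established, so O(~g).
The contrapositive of premise 4 (O(a → g)) is O(~g → ~a), and O(~g) is already established, so O(~a).
The contrapositive of premise 10 (O(j → a)) is O(~a → ~j), and O(~a) is already established, so O(~j).
Premise 9, O(~b → j), contraposes to O(~j → b); with O(~j) we get O(b).
Premise 12 is O(b → ~q); since O(b), deontic closure gives O(~q).
From O(~q) and premise 1, O(~q → u), we obtain O(u).
Premises 2, 6, 8, 11 do not contribute to this derivation.
So O(u) follows.

Yes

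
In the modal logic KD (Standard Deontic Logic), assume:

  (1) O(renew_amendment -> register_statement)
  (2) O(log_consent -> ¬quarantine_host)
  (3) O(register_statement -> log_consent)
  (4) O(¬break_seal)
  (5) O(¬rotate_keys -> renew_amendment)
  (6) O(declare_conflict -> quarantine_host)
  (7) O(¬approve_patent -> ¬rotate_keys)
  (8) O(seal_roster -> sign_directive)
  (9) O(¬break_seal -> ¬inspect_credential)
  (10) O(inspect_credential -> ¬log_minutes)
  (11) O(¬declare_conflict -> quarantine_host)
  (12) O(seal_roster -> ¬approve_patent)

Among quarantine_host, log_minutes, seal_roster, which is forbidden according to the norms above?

Premises 6 and 11 cover both cases: O(declare_conflict -> quarantine_host) and O(¬declare_conflict -> quarantine_host). Since declare_conflict ∨ ¬declare_conflict is a tautology, O(quarantine_host) follows.
The contrapositive of premise 2 (O(log_consent -> ¬quarantine_host)) is O(quarantine_host -> ¬log_consent), and O(quarantine_host) is already established, so O(¬log_consent).
Premise 3 is O(register_statement -> log_consent); contrapositively O(¬log_consent -> ¬register_statement). Since O(¬log_consent) holds, K gives O(¬register_statement).
The contrapositive of premise 1 (O(renew_amendment -> register_statement)) is O(¬register_statement -> ¬renew_amendment), and O(¬register_statement) is already established, so O(¬renew_amendment).
Premise 5 is O(¬rotate_keys -> renew_amendment); contrapositively O(¬renew_amendment -> rotate_keys). Since O(¬renew_amendment) holds, K gives O(rotate_keys).
Premise 7 is O(¬approve_patent -> ¬rotate_keys); contrapositively O(rotate_keys -> approve_patent). Since O(rotate_keys) holds, K gives O(approve_patent).
Premise 12, O(seal_roster -> ¬approve_patent), contraposes to O(approve_patent -> ¬seal_roster); with O(approve_patent) we get O(¬seal_roster).
So O(¬seal_roster) holds, i.e. seal_roster is forbidden. None of the other listed options is forbidden under the premises.

seal_roster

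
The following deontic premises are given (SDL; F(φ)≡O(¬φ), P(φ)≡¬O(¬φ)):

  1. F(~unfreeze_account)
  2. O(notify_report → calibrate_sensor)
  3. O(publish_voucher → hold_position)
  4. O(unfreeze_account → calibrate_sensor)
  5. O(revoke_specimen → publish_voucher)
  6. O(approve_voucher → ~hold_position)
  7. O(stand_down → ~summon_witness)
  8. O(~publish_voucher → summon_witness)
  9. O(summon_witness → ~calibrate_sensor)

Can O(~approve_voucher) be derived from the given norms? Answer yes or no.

Yes

Premise 1, F(~unfreeze_account), is equivalent to O(unfreeze_account).
Applying K to premise 4 (O(unfreeze_account → calibrate_sensor)) and O(unfreeze_account) yields O(calibrate_sensor).
Premise 9 is O(summon_witness → ~calibrate_sensor); contrapositively O(calibrate_sensor → ~summon_witness). Since O(calibrate_sensor) holds, K gives O(~summon_witness).
Premise 8, O(~publish_voucher → summon_witness), contraposes to O(~summon_witness → publish_voucher); with O(~summon_witness) we get O(publish_voucher).
From O(publish_voucher) and premise 3, O(publish_voucher → hold_position), we obtain O(hold_position).
Premise 6 is O(approve_voucher → ~hold_position); contrapositively O(hold_position → ~approve_voucher). Since O(hold_position) holds, K gives O(~approve_voucher).
Premises 2, 5, 7 do not contribute to this derivation.
So O(~approve_voucher) follows.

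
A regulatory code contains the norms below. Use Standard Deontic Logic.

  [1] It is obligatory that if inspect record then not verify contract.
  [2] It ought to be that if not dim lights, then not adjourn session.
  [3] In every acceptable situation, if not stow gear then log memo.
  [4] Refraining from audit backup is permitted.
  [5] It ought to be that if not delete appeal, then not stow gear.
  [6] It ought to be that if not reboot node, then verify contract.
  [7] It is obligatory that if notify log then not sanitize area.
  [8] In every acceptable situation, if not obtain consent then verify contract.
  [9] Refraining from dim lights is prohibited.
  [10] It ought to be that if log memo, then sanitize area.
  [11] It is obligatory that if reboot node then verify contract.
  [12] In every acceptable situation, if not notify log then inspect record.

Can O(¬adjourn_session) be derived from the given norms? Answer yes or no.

No

Premise 2 is O(¬dim_lights → ¬adjourn_session), but O(¬dim_lights) is not derivable from the premises, so it does not yield O(¬adjourn_session).
No other premise forces O(¬adjourn_session). An ideal world satisfying every premise can still have ¬adjourn_session false, so O(¬adjourn_session) is not derivable.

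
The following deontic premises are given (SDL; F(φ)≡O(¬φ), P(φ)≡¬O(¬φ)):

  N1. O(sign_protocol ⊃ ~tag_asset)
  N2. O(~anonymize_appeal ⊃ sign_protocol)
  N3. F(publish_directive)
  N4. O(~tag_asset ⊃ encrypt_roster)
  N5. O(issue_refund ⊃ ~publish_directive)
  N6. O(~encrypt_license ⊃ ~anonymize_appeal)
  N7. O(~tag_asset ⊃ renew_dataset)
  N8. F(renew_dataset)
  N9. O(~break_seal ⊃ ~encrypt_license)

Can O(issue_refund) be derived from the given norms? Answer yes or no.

No

Premise 5 is O(issue_refund ⊃ ~publish_directive); even if O(~publish_directive) held, inferring O(issue_refund) would be affirming the consequent — invalid.
No other premise forces O(issue_refund). An ideal world satisfying every premise can still have issue_refund false, so O(issue_refund) is not derivable.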